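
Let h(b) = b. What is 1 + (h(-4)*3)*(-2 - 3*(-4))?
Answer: -119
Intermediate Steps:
1 + (h(-4)*3)*(-2 - 3*(-4)) = 1 + (-4*3)*(-2 - 3*(-4)) = 1 - 12*(-2 + 12) = 1 - 12*10 = 1 - 120 = -119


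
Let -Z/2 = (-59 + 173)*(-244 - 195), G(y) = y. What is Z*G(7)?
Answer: 700644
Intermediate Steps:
Z = 100092 (Z = -2*(-59 + 173)*(-244 - 195) = -228*(-439) = -2*(-50046) = 100092)
Z*G(7) = 100092*7 = 700644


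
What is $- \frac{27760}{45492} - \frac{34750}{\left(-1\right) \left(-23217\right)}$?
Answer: $- \frac{185445910}{88015647} \approx -2.107$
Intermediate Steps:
$- \frac{27760}{45492} - \frac{34750}{\left(-1\right) \left(-23217\right)} = \left(-27760\right) \frac{1}{45492} - \frac{34750}{23217} = - \frac{6940}{11373} - \frac{34750}{23217} = - \frac{185445910}{88015647}$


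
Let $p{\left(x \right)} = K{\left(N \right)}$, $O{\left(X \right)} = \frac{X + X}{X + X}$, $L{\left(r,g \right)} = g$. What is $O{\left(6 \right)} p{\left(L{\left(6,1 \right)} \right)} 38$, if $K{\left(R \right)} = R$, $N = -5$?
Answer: $-190$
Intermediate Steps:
$O{\left(X \right)} = 1$ ($O{\left(X \right)} = \frac{2 X}{2 X} = 2 X \frac{1}{2 X} = 1$)
$p{\left(x \right)} = -5$
$O{\left(6 \right)} p{\left(L{\left(6,1 \right)} \right)} 38 = 1 \left(-5\right) 38 = \left(-5\right) 38 = -190$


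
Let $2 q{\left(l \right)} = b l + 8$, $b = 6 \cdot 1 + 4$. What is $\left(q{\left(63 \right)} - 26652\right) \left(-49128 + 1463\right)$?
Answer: $1255162445$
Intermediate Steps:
$b = 10$ ($b = 6 + 4 = 10$)
$q{\left(l \right)} = 4 + 5 l$ ($q{\left(l \right)} = \frac{10 l + 8}{2} = \frac{8 + 10 l}{2} = 4 + 5 l$)
$\left(q{\left(63 \right)} - 26652\right) \left(-49128 + 1463\right) = \left(\left(4 + 5 \cdot 63\right) - 26652\right) \left(-49128 + 1463\right) = \left(\left(4 + 315\right) - 26652\right) \left(-47665\right) = \left(319 - 26652\right) \left(-47665\right) = \left(-26333\right) \left(-47665\right) = 1255162445$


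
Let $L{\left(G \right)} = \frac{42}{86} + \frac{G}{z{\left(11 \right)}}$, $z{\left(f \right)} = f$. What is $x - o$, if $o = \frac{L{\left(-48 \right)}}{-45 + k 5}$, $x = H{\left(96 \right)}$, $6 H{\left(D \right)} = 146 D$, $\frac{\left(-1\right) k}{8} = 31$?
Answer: $\frac{1419830647}{607805} \approx 2336.0$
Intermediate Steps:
$k = -248$ ($k = \left(-8\right) 31 = -248$)
$H{\left(D \right)} = \frac{73 D}{3}$ ($H{\left(D \right)} = \frac{146 D}{6} = \frac{73 D}{3}$)
$x = 2336$ ($x = \frac{73}{3} \cdot 96 = 2336$)
$L{\left(G \right)} = \frac{21}{43} + \frac{G}{11}$ ($L{\left(G \right)} = \frac{42}{86} + \frac{G}{11} = 42 \cdot \frac{1}{86} + G \frac{1}{11} = \frac{21}{43} + \frac{G}{11}$)
$o = \frac{1833}{607805}$ ($o = \frac{\frac{21}{43} + \frac{1}{11} \left(-48\right)}{-45 - 1240} = \frac{\frac{21}{43} - \frac{48}{11}}{-45 - 1240} = - \frac{1833}{473 \left(-1285\right)} = \left(- \frac{1833}{473}\right) \left(- \frac{1}{1285}\right) = \frac{1833}{607805} \approx 0.0030158$)
$x - o = 2336 - \frac{1833}{607805} = \frac{1419830647}{607805}$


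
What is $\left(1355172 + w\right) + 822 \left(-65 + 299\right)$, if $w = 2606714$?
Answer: $4154234$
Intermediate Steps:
$\left(1355172 + w\right) + 822 \left(-65 + 299\right) = \left(1355172 + 2606714\right) + 822 \left(-65 + 299\right) = 3961886 + 822 \cdot 234 = 3961886 + 192348 = 4154234$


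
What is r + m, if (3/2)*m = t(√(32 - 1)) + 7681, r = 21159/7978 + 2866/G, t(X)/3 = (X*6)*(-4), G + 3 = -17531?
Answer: 1074988507049/209829378 - 48*√31 ≈ 4855.9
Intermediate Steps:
G = -17534 (G = -3 - 17531 = -17534)
t(X) = -72*X (t(X) = 3*((X*6)*(-4)) = 3*((6*X)*(-4)) = 3*(-24*X) = -72*X)
r = 174068479/69943126 (r = 21159/7978 + 2866/(-17534) = 21159*(1/7978) + 2866*(-1/17534) = 21159/7978 - 1433/8767 = 174068479/69943126 ≈ 2.4887)
m = 15362/3 - 48*√31 (m = 2*(-72*√(32 - 1) + 7681)/3 = 2*(-72*√31 + 7681)/3 = 2*(7681 - 72*√31)/3 = 15362/3 - 48*√31 ≈ 4853.4)
r + m = 174068479/69943126 + (15362/3 - 48*√31) = 1074988507049/209829378 - 48*√31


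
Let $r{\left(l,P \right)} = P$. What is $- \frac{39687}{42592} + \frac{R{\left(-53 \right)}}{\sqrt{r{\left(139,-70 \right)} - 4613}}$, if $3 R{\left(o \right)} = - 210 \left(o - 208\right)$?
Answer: $- \frac{39687}{42592} - \frac{870 i \sqrt{4683}}{223} \approx -0.9318 - 266.98 i$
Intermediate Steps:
$R{\left(o \right)} = 14560 - 70 o$ ($R{\left(o \right)} = \frac{\left(-210\right) \left(o - 208\right)}{3} = \frac{\left(-210\right) \left(-208 + o\right)}{3} = \frac{43680 - 210 o}{3} = 14560 - 70 o$)
$- \frac{39687}{42592} + \frac{R{\left(-53 \right)}}{\sqrt{r{\left(139,-70 \right)} - 4613}} = - \frac{39687}{42592} + \frac{14560 - -3710}{\sqrt{-70 - 4613}} = \left(-39687\right) \frac{1}{42592} + \frac{14560 + 3710}{\sqrt{-4683}} = - \frac{39687}{42592} + \frac{18270}{i \sqrt{4683}} = - \frac{39687}{42592} + 18270 \left(- \frac{i \sqrt{4683}}{4683}\right) = - \frac{39687}{42592} - \frac{870 i \sqrt{4683}}{223}$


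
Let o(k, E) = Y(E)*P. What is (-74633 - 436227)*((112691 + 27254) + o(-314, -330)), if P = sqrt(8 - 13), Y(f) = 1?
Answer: -71492302700 - 510860*I*sqrt(5) ≈ -7.1492e+10 - 1.1423e+6*I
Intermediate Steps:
P = I*sqrt(5) (P = sqrt(-5) = I*sqrt(5) ≈ 2.2361*I)
o(k, E) = I*sqrt(5) (o(k, E) = 1*(I*sqrt(5)) = I*sqrt(5))
(-74633 - 436227)*((112691 + 27254) + o(-314, -330)) = (-74633 - 436227)*((112691 + 27254) + I*sqrt(5)) = -510860*(139945 + I*sqrt(5)) = -71492302700 - 510860*I*sqrt(5)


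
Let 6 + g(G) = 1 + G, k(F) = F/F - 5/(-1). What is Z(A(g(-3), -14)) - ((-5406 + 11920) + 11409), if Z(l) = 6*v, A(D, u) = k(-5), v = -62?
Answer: -18295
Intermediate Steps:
k(F) = 6 (k(F) = 1 - 5*(-1) = 1 + 5 = 6)
g(G) = -5 + G (g(G) = -6 + (1 + G) = -5 + G)
A(D, u) = 6
Z(l) = -372 (Z(l) = 6*(-62) = -372)
Z(A(g(-3), -14)) - ((-5406 + 11920) + 11409) = -372 - ((-5406 + 11920) + 11409) = -372 - (6514 + 11409) = -372 - 1*17923 = -372 - 17923 = -18295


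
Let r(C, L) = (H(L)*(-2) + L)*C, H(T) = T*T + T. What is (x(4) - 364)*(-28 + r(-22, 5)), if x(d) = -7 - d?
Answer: -443250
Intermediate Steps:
H(T) = T + T**2 (H(T) = T**2 + T = T + T**2)
r(C, L) = C*(L - 2*L*(1 + L)) (r(C, L) = ((L*(1 + L))*(-2) + L)*C = (-2*L*(1 + L) + L)*C = (L - 2*L*(1 + L))*C = C*(L - 2*L*(1 + L)))
(x(4) - 364)*(-28 + r(-22, 5)) = ((-7 - 1*4) - 364)*(-28 - 1*(-22)*5*(1 + 2*5)) = ((-7 - 4) - 364)*(-28 - 1*(-22)*5*(1 + 10)) = (-11 - 364)*(-28 - 1*(-22)*5*11) = -375*(-28 + 1210) = -375*1182 = -443250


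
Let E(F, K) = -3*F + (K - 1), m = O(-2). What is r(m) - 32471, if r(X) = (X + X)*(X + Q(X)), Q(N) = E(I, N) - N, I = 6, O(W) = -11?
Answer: -31811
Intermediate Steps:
m = -11
E(F, K) = -1 + K - 3*F (E(F, K) = -3*F + (-1 + K) = -1 + K - 3*F)
Q(N) = -19 (Q(N) = (-1 + N - 3*6) - N = (-1 + N - 18) - N = (-19 + N) - N = -19)
r(X) = 2*X*(-19 + X) (r(X) = (X + X)*(X - 19) = (2*X)*(-19 + X) = 2*X*(-19 + X))
r(m) - 32471 = 2*(-11)*(-19 - 11) - 32471 = 2*(-11)*(-30) - 32471 = 660 - 32471 = -31811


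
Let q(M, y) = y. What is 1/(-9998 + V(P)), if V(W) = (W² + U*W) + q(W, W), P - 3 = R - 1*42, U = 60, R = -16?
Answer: -1/10328 ≈ -9.6824e-5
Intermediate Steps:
P = -55 (P = 3 + (-16 - 1*42) = 3 + (-16 - 42) = 3 - 58 = -55)
V(W) = W² + 61*W (V(W) = (W² + 60*W) + W = W² + 61*W)
1/(-9998 + V(P)) = 1/(-9998 - 55*(61 - 55)) = 1/(-9998 - 55*6) = 1/(-9998 - 330) = 1/(-10328) = -1/10328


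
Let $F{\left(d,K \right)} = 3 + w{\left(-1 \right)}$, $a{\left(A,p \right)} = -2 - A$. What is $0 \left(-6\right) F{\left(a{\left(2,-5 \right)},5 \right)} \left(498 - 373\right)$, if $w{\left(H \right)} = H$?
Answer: $0$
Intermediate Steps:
$F{\left(d,K \right)} = 2$ ($F{\left(d,K \right)} = 3 - 1 = 2$)
$0 \left(-6\right) F{\left(a{\left(2,-5 \right)},5 \right)} \left(498 - 373\right) = 0 \left(-6\right) 2 \left(498 - 373\right) = 0 \cdot 2 \cdot 125 = 0 \cdot 125 = 0$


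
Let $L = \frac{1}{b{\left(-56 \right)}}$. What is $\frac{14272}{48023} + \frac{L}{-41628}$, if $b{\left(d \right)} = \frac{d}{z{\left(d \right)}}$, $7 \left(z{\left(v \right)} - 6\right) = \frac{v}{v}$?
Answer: $\frac{232895072861}{783647766048} \approx 0.29719$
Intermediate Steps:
$z{\left(v \right)} = \frac{43}{7}$ ($z{\left(v \right)} = 6 + \frac{v \frac{1}{v}}{7} = 6 + \frac{1}{7} \cdot 1 = 6 + \frac{1}{7} = \frac{43}{7}$)
$b{\left(d \right)} = \frac{7 d}{43}$ ($b{\left(d \right)} = \frac{d}{\frac{43}{7}} = d \frac{7}{43} = \frac{7 d}{43}$)
$L = - \frac{43}{392}$ ($L = \frac{1}{\frac{7}{43} \left(-56\right)} = \frac{1}{- \frac{392}{43}} = - \frac{43}{392} \approx -0.10969$)
$\frac{14272}{48023} + \frac{L}{-41628} = \frac{14272}{48023} - \frac{43}{392 \left(-41628\right)} = 14272 \cdot \frac{1}{48023} - - \frac{43}{16318176} = \frac{14272}{48023} + \frac{43}{16318176} = \frac{232895072861}{783647766048}$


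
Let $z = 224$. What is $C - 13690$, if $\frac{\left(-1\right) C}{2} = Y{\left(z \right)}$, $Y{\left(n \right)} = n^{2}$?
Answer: $-114042$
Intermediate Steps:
$C = -100352$ ($C = - 2 \cdot 224^{2} = \left(-2\right) 50176 = -100352$)
$C - 13690 = -100352 - 13690 = -114042$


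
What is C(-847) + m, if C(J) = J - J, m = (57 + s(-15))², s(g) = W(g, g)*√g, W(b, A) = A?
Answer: -126 - 1710*I*√15 ≈ -126.0 - 6622.8*I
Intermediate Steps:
s(g) = g^(3/2) (s(g) = g*√g = g^(3/2))
m = (57 - 15*I*√15)² (m = (57 + (-15)^(3/2))² = (57 - 15*I*√15)² ≈ -126.0 - 6622.8*I)
C(J) = 0
C(-847) + m = 0 + (-126 - 1710*I*√15) = -126 - 1710*I*√15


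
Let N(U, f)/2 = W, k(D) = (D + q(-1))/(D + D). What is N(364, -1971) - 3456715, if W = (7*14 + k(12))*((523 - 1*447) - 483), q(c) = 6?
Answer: -7074195/2 ≈ -3.5371e+6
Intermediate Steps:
k(D) = (6 + D)/(2*D) (k(D) = (D + 6)/(D + D) = (6 + D)/((2*D)) = (6 + D)*(1/(2*D)) = (6 + D)/(2*D))
W = -160765/4 (W = (7*14 + (½)*(6 + 12)/12)*((523 - 1*447) - 483) = (98 + (½)*(1/12)*18)*((523 - 447) - 483) = (98 + ¾)*(76 - 483) = (395/4)*(-407) = -160765/4 ≈ -40191.)
N(U, f) = -160765/2 (N(U, f) = 2*(-160765/4) = -160765/2)
N(364, -1971) - 3456715 = -160765/2 - 3456715 = -7074195/2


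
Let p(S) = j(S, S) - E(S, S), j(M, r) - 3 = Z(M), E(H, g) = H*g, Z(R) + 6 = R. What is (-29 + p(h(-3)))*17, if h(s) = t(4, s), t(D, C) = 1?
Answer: -544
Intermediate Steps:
Z(R) = -6 + R
h(s) = 1
j(M, r) = -3 + M (j(M, r) = 3 + (-6 + M) = -3 + M)
p(S) = -3 + S - S² (p(S) = (-3 + S) - S*S = (-3 + S) - S² = -3 + S - S²)
(-29 + p(h(-3)))*17 = (-29 + (-3 + 1 - 1*1²))*17 = (-29 + (-3 + 1 - 1*1))*17 = (-29 + (-3 + 1 - 1))*17 = (-29 - 3)*17 = -32*17 = -544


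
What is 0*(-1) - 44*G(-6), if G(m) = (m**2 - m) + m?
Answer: -1584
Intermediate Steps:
G(m) = m**2
0*(-1) - 44*G(-6) = 0*(-1) - 44*(-6)**2 = 0 - 44*36 = 0 - 1584 = -1584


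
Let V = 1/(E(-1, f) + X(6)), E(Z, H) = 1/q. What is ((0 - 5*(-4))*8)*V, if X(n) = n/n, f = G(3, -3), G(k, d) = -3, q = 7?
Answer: 140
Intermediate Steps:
f = -3
E(Z, H) = 1/7
X(n) = 1
V = 7/8 (V = 1/(1/7 + 1) = 1/(8/7) = 7/8 ≈ 0.87500)
((0 - 5*(-4))*8)*V = ((0 - 5*(-4))*8)*(7/8) = ((0 + 20)*8)*(7/8) = (20*8)*(7/8) = 160*(7/8) = 140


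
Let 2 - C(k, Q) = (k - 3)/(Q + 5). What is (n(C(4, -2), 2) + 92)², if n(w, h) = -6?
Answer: 7396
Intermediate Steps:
C(k, Q) = 2 - (-3 + k)/(5 + Q) (C(k, Q) = 2 - (k - 3)/(Q + 5) = 2 - (-3 + k)/(5 + Q))
(n(C(4, -2), 2) + 92)² = (-6 + 92)² = 86² = 7396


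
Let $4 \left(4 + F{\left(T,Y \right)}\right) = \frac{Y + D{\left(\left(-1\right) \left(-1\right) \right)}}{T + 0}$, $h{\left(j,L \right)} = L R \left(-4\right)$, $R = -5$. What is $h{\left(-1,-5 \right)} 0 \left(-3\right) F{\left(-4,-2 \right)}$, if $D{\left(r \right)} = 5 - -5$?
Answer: $0$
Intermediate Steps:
$h{\left(j,L \right)} = 20 L$ ($h{\left(j,L \right)} = L \left(-5\right) \left(-4\right) = - 5 L \left(-4\right) = 20 L$)
$D{\left(r \right)} = 10$ ($D{\left(r \right)} = 5 + 5 = 10$)
$F{\left(T,Y \right)} = -4 + \frac{10 + Y}{4 T}$ ($F{\left(T,Y \right)} = -4 + \frac{\left(Y + 10\right) \frac{1}{T + 0}}{4} = -4 + \frac{\left(10 + Y\right) \frac{1}{T}}{4} = -4 + \frac{\frac{1}{T} \left(10 + Y\right)}{4} = -4 + \frac{10 + Y}{4 T}$)
$h{\left(-1,-5 \right)} 0 \left(-3\right) F{\left(-4,-2 \right)} = 20 \left(-5\right) 0 \left(-3\right) \frac{10 - 2 - -64}{4 \left(-4\right)} = \left(-100\right) 0 \cdot \frac{1}{4} \left(- \frac{1}{4}\right) \left(10 - 2 + 64\right) = 0 \cdot \frac{1}{4} \left(- \frac{1}{4}\right) 72 = 0 \left(- \frac{9}{2}\right) = 0$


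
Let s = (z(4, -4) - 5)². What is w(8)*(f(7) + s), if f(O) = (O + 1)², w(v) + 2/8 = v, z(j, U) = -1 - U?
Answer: 527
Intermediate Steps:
w(v) = -¼ + v
s = 4 (s = ((-1 - 1*(-4)) - 5)² = ((-1 + 4) - 5)² = (3 - 5)² = (-2)² = 4)
f(O) = (1 + O)²
w(8)*(f(7) + s) = (-¼ + 8)*((1 + 7)² + 4) = 31*(8² + 4)/4 = 31*(64 + 4)/4 = (31/4)*68 = 527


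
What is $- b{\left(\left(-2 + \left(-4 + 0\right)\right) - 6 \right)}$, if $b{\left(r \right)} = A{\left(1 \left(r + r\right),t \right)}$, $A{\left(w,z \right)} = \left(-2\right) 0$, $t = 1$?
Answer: $0$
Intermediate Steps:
$A{\left(w,z \right)} = 0$
$b{\left(r \right)} = 0$
$- b{\left(\left(-2 + \left(-4 + 0\right)\right) - 6 \right)} = \left(-1\right) 0 = 0$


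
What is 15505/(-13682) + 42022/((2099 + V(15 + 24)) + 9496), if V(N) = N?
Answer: 197279917/79588194 ≈ 2.4788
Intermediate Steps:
15505/(-13682) + 42022/((2099 + V(15 + 24)) + 9496) = 15505/(-13682) + 42022/((2099 + (15 + 24)) + 9496) = 15505*(-1/13682) + 42022/((2099 + 39) + 9496) = -15505/13682 + 42022/(2138 + 9496) = -15505/13682 + 42022/11634 = -15505/13682 + 42022*(1/11634) = -15505/13682 + 21011/5817 = 197279917/79588194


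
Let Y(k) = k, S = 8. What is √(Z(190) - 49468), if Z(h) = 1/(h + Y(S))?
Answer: 71*I*√42746/66 ≈ 222.41*I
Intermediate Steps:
Z(h) = 1/(8 + h) (Z(h) = 1/(h + 8) = 1/(8 + h))
√(Z(190) - 49468) = √(1/(8 + 190) - 49468) = √(1/198 - 49468) = √(-9794663/198) = 71*I*√42746/66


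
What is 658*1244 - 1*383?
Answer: 818169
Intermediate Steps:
658*1244 - 1*383 = 818552 - 383 = 818169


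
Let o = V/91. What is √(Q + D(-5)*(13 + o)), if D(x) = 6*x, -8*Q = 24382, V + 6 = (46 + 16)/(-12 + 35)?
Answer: I*√60219216239/4186 ≈ 58.623*I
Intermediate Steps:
V = -76/23 (V = -6 + (46 + 16)/(-12 + 35) = -6 + 62/23 = -76/23 ≈ -3.3043)
Q = -12191/4 (Q = -⅛*24382 = -12191/4 ≈ -3047.8)
o = -76/2093 (o = -76/23/91 = -76/23*1/91 = -76/2093 ≈ -0.036312)
√(Q + D(-5)*(13 + o)) = √(-12191/4 + (6*(-5))*(13 - 76/2093)) = √(-12191/4 - 30*27133/2093) = √(-12191/4 - 813990/2093) = √(-28771723/8372) = I*√60219216239/4186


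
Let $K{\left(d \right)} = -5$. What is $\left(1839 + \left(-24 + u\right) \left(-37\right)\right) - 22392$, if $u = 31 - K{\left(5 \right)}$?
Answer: $-20997$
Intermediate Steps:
$u = 36$ ($u = 31 - -5 = 31 + 5 = 36$)
$\left(1839 + \left(-24 + u\right) \left(-37\right)\right) - 22392 = \left(1839 + \left(-24 + 36\right) \left(-37\right)\right) - 22392 = \left(1839 + 12 \left(-37\right)\right) - 22392 = \left(1839 - 444\right) - 22392 = 1395 - 22392 = -20997$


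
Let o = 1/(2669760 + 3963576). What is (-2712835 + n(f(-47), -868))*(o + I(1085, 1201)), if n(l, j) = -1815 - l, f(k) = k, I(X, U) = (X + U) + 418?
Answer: -48690586773078635/6633336 ≈ -7.3403e+9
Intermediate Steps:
I(X, U) = 418 + U + X (I(X, U) = (U + X) + 418 = 418 + U + X)
o = 1/6633336 ≈ 1.5075e-7
(-2712835 + n(f(-47), -868))*(o + I(1085, 1201)) = (-2712835 + (-1815 - 1*(-47)))*(1/6633336 + (418 + 1201 + 1085)) = (-2712835 + (-1815 + 47))*(1/6633336 + 2704) = (-2712835 - 1768)*(17936540545/6633336) = -2714603*17936540545/6633336 = -48690586773078635/6633336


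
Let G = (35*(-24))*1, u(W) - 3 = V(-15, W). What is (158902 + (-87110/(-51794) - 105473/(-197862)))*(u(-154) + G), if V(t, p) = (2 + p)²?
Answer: 2590066635777229139/732004602 ≈ 3.5383e+9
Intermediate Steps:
u(W) = 3 + (2 + W)²
G = -840 (G = -840*1 = -840)
(158902 + (-87110/(-51794) - 105473/(-197862)))*(u(-154) + G) = (158902 + (-87110/(-51794) - 105473/(-197862)))*((3 + (2 - 154)²) - 840) = (158902 + (-87110*(-1/51794) - 105473*(-1/197862)))*((3 + (-152)²) - 840) = (158902 + (43555/25897 + 105473/197862))*((3 + 23104) - 840) = (158902 + 11349313691/5124032214)*(23107 - 840) = (814230316182719/5124032214)*22267 = 2590066635777229139/732004602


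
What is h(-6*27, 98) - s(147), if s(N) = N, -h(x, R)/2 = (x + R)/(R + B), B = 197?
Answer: -43237/295 ≈ -146.57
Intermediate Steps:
h(x, R) = -2*(R + x)/(197 + R) (h(x, R) = -2*(x + R)/(R + 197) = -2*(R + x)/(197 + R))
h(-6*27, 98) - s(147) = 2*(-1*98 - (-6)*27)/(197 + 98) - 1*147 = 2*(-98 - 1*(-162))/295 - 147 = 2*(1/295)*(-98 + 162) - 147 = 2*(1/295)*64 - 147 = 128/295 - 147 = -43237/295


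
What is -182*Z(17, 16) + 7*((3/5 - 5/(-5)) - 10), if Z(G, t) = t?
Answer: -14854/5 ≈ -2970.8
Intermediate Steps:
-182*Z(17, 16) + 7*((3/5 - 5/(-5)) - 10) = -182*16 + 7*((3/5 - 5/(-5)) - 10) = -2912 + 7*((3*(⅕) - 5*(-⅕)) - 10) = -2912 + 7*((⅗ + 1) - 10) = -2912 + 7*(8/5 - 10) = -2912 + 7*(-42/5) = -2912 - 294/5 = -14854/5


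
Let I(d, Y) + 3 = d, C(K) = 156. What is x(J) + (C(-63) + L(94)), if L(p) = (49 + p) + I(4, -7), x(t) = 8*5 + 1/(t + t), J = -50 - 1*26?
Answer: 51679/152 ≈ 339.99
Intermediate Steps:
I(d, Y) = -3 + d
J = -76 (J = -50 - 26 = -76)
x(t) = 40 + 1/(2*t)
L(p) = 50 + p (L(p) = (49 + p) + (-3 + 4) = (49 + p) + 1 = 50 + p)
x(J) + (C(-63) + L(94)) = (40 + (½)/(-76)) + (156 + (50 + 94)) = (40 + (½)*(-1/76)) + (156 + 144) = (40 - 1/152) + 300 = 6079/152 + 300 = 51679/152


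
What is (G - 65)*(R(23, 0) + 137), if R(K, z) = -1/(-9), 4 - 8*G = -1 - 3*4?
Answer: -310351/36 ≈ -8620.9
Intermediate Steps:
G = 17/8 (G = ½ - (-1 - 3*4)/8 = ½ - (-1 - 12)/8 = ½ - ⅛*(-13) = ½ + 13/8 = 17/8 ≈ 2.1250)
R(K, z) = ⅑ (R(K, z) = -1*(-⅑) = ⅑)
(G - 65)*(R(23, 0) + 137) = (17/8 - 65)*(⅑ + 137) = -503/8*1234/9 = -310351/36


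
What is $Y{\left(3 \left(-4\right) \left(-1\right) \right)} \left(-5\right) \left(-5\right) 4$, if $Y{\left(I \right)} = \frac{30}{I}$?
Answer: $250$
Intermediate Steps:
$Y{\left(3 \left(-4\right) \left(-1\right) \right)} \left(-5\right) \left(-5\right) 4 = \frac{30}{3 \left(-4\right) \left(-1\right)} \left(-5\right) \left(-5\right) 4 = \frac{30}{\left(-12\right) \left(-1\right)} 25 \cdot 4 = \frac{30}{12} \cdot 100 = 30 \cdot \frac{1}{12} \cdot 100 = \frac{5}{2} \cdot 100 = 250$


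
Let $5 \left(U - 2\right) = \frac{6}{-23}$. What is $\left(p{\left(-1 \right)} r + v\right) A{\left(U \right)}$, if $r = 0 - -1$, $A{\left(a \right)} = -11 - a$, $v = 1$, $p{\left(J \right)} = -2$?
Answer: $\frac{1489}{115} \approx 12.948$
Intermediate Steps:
$U = \frac{224}{115}$ ($U = 2 + \frac{6 \frac{1}{-23}}{5} = 2 + \frac{6 \left(- \frac{1}{23}\right)}{5} = 2 + \frac{1}{5} \left(- \frac{6}{23}\right) = 2 - \frac{6}{115} = \frac{224}{115} \approx 1.9478$)
$r = 1$ ($r = 0 + 1 = 1$)
$\left(p{\left(-1 \right)} r + v\right) A{\left(U \right)} = \left(\left(-2\right) 1 + 1\right) \left(-11 - \frac{224}{115}\right) = \left(-2 + 1\right) \left(-11 - \frac{224}{115}\right) = \left(-1\right) \left(- \frac{1489}{115}\right) = \frac{1489}{115}$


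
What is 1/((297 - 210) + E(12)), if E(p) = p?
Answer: 1/99 ≈ 0.010101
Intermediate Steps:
1/((297 - 210) + E(12)) = 1/((297 - 210) + 12) = 1/(87 + 12) = 1/99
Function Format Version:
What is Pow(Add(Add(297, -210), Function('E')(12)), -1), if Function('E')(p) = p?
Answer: Rational(1, 99) ≈ 0.010101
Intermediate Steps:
Pow(Add(Add(297, -210), Function('E')(12)), -1) = Pow(Add(Add(297, -210), 12), -1) = Pow(Add(87, 12), -1) = Pow(99, -1) = Rational(1, 99)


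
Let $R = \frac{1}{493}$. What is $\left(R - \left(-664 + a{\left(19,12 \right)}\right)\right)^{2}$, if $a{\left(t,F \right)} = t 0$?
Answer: $\frac{107159986609}{243049} \approx 4.409 \cdot 10^{5}$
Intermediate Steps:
$R = \frac{1}{493} \approx 0.0020284$
$a{\left(t,F \right)} = 0$
$\left(R - \left(-664 + a{\left(19,12 \right)}\right)\right)^{2} = \left(\frac{1}{493} + \left(664 - 0\right)\right)^{2} = \left(\frac{1}{493} + \left(664 + 0\right)\right)^{2} = \left(\frac{1}{493} + 664\right)^{2} = \left(\frac{327353}{493}\right)^{2} = \frac{107159986609}{243049}$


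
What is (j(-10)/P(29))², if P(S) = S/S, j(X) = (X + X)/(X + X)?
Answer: 1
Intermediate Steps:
j(X) = 1 (j(X) = (2*X)/((2*X)) = (2*X)*(1/(2*X)) = 1)
P(S) = 1
(j(-10)/P(29))² = (1/1)² = (1*1)² = 1² = 1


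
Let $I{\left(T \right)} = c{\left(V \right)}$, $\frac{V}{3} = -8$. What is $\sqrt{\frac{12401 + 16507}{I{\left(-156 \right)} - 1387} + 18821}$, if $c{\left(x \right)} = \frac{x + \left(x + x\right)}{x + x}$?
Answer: $\frac{5 \sqrt{5774229197}}{2771} \approx 137.11$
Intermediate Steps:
$V = -24$ ($V = 3 \left(-8\right) = -24$)
$c{\left(x \right)} = \frac{3}{2}$ ($c{\left(x \right)} = \frac{x + 2 x}{2 x} = 3 x \frac{1}{2 x} = \frac{3}{2}$)
$I{\left(T \right)} = \frac{3}{2}$
$\sqrt{\frac{12401 + 16507}{I{\left(-156 \right)} - 1387} + 18821} = \sqrt{\frac{12401 + 16507}{\frac{3}{2} - 1387} + 18821} = \sqrt{\frac{28908}{- \frac{2771}{2}} + 18821} = \sqrt{28908 \left(- \frac{2}{2771}\right) + 18821} = \sqrt{- \frac{57816}{2771} + 18821} = \sqrt{\frac{52095175}{2771}} = \frac{5 \sqrt{5774229197}}{2771}$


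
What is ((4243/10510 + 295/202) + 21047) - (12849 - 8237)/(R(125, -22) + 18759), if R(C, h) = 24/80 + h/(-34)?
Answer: 35628555570955779/1692679069205 ≈ 21049.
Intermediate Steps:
R(C, h) = 3/10 - h/34 (R(C, h) = 24*(1/80) + h*(-1/34) = 3/10 - h/34)
((4243/10510 + 295/202) + 21047) - (12849 - 8237)/(R(125, -22) + 18759) = ((4243/10510 + 295/202) + 21047) - (12849 - 8237)/((3/10 - 1/34*(-22)) + 18759) = ((4243*(1/10510) + 295*(1/202)) + 21047) - 4612/((3/10 + 11/17) + 18759) = ((4243/10510 + 295/202) + 21047) - 4612/(161/170 + 18759) = (989384/530755 + 21047) - 4612/3189191/170 = 11171789869/530755 - 4612*170/3189191 = 11171789869/530755 - 1*784040/3189191 = 11171789869/530755 - 784040/3189191 = 35628555570955779/1692679069205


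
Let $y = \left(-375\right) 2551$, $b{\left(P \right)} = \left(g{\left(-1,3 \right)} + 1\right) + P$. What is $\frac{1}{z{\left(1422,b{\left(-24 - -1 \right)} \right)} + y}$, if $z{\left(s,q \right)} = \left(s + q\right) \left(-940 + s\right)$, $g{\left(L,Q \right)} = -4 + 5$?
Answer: $- \frac{1}{281343} \approx -3.5544 \cdot 10^{-6}$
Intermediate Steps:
$g{\left(L,Q \right)} = 1$
$b{\left(P \right)} = 2 + P$ ($b{\left(P \right)} = \left(1 + 1\right) + P = 2 + P$)
$z{\left(s,q \right)} = \left(-940 + s\right) \left(q + s\right)$ ($z{\left(s,q \right)} = \left(q + s\right) \left(-940 + s\right) = \left(-940 + s\right) \left(q + s\right)$)
$y = -956625$
$\frac{1}{z{\left(1422,b{\left(-24 - -1 \right)} \right)} + y} = \frac{1}{\left(1422^{2} - 940 \left(2 - 23\right) - 1336680 + \left(2 - 23\right) 1422\right) - 956625} = \frac{1}{\left(2022084 - 940 \left(2 + \left(-24 + 1\right)\right) - 1336680 + \left(2 + \left(-24 + 1\right)\right) 1422\right) - 956625} = \frac{1}{\left(2022084 - 940 \left(2 - 23\right) - 1336680 + \left(2 - 23\right) 1422\right) - 956625} = \frac{1}{\left(2022084 - -19740 - 1336680 - 29862\right) - 956625} = \frac{1}{\left(2022084 + 19740 - 1336680 - 29862\right) - 956625} = \frac{1}{675282 - 956625} = \frac{1}{-281343} = - \frac{1}{281343}$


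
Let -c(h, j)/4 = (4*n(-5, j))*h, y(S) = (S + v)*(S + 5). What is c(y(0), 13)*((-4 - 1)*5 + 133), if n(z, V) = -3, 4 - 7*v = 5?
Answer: -25920/7 ≈ -3702.9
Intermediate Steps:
v = -⅐ (v = 4/7 - ⅐*5 = 4/7 - 5/7 = -⅐ ≈ -0.14286)
y(S) = (5 + S)*(-⅐ + S) (y(S) = (S - ⅐)*(S + 5) = (-⅐ + S)*(5 + S) = (5 + S)*(-⅐ + S))
c(h, j) = 48*h (c(h, j) = -4*4*(-3)*h = -(-48)*h = 48*h)
c(y(0), 13)*((-4 - 1)*5 + 133) = (48*(-5/7 + 0² + (34/7)*0))*((-4 - 1)*5 + 133) = (48*(-5/7 + 0 + 0))*(-5*5 + 133) = (48*(-5/7))*(-25 + 133) = -240/7*108 = -25920/7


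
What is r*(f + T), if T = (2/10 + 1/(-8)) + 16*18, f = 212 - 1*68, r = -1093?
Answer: -18890319/40 ≈ -4.7226e+5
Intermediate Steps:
f = 144 (f = 212 - 68 = 144)
T = 11523/40 (T = (2*(⅒) + 1*(-⅛)) + 288 = (⅕ - ⅛) + 288 = 3/40 + 288 = 11523/40 ≈ 288.08)
r*(f + T) = -1093*(144 + 11523/40) = -1093*17283/40 = -18890319/40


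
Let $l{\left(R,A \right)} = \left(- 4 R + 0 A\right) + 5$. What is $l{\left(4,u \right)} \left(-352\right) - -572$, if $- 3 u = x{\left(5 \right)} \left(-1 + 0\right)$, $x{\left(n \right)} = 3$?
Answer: $4444$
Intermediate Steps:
$u = 1$ ($u = - \frac{3 \left(-1 + 0\right)}{3} = - \frac{3 \left(-1\right)}{3} = \left(- \frac{1}{3}\right) \left(-3\right) = 1$)
$l{\left(R,A \right)} = 5 - 4 R$ ($l{\left(R,A \right)} = \left(- 4 R + 0\right) + 5 = - 4 R + 5 = 5 - 4 R$)
$l{\left(4,u \right)} \left(-352\right) - -572 = \left(5 - 16\right) \left(-352\right) - -572 = \left(5 - 16\right) \left(-352\right) + 572 = \left(-11\right) \left(-352\right) + 572 = 3872 + 572 = 4444$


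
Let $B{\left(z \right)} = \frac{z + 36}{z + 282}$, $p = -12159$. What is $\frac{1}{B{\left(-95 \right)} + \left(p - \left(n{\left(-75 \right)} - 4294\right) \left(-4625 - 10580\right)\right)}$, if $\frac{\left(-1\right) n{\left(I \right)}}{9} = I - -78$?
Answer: $- \frac{187}{12288324327} \approx -1.5218 \cdot 10^{-8}$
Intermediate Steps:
$n{\left(I \right)} = -702 - 9 I$ ($n{\left(I \right)} = - 9 \left(I - -78\right) = - 9 \left(I + 78\right) = - 9 \left(78 + I\right) = -702 - 9 I$)
$B{\left(z \right)} = \frac{36 + z}{282 + z}$
$\frac{1}{B{\left(-95 \right)} + \left(p - \left(n{\left(-75 \right)} - 4294\right) \left(-4625 - 10580\right)\right)} = \frac{1}{\frac{36 - 95}{282 - 95} - \left(12159 + \left(\left(-702 - -675\right) - 4294\right) \left(-4625 - 10580\right)\right)} = \frac{1}{\frac{1}{187} \left(-59\right) - \left(12159 + \left(\left(-702 + 675\right) - 4294\right) \left(-15205\right)\right)} = \frac{1}{\frac{1}{187} \left(-59\right) - \left(12159 + \left(-27 - 4294\right) \left(-15205\right)\right)} = \frac{1}{- \frac{59}{187} - \left(12159 - -65700805\right)} = \frac{1}{- \frac{59}{187} - 65712964} = \frac{1}{- \frac{12288324327}{187}} = - \frac{187}{12288324327}$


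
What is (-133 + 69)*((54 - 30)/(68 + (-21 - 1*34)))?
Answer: -1536/13 ≈ -118.15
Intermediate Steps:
(-133 + 69)*((54 - 30)/(68 + (-21 - 1*34))) = -1536/(68 + (-21 - 34)) = -1536/(68 - 55) = -1536/13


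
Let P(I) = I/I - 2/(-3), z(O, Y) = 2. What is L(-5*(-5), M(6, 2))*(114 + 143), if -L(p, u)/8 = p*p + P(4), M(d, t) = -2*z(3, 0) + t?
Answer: -3865280/3 ≈ -1.2884e+6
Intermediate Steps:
M(d, t) = -4 + t (M(d, t) = -2*2 + t = -4 + t)
P(I) = 5/3 (P(I) = 1 - 2*(-1/3) = 1 + 2/3 = 5/3)
L(p, u) = -40/3 - 8*p**2 (L(p, u) = -8*(p*p + 5/3) = -8*(p**2 + 5/3) = -8*(5/3 + p**2) = -40/3 - 8*p**2)
L(-5*(-5), M(6, 2))*(114 + 143) = (-40/3 - 8*(-5*(-5))**2)*(114 + 143) = (-40/3 - 8*25**2)*257 = (-40/3 - 8*625)*257 = (-40/3 - 5000)*257 = -15040/3*257 = -3865280/3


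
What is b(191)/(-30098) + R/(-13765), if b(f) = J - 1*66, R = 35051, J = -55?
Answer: -1053299433/414298970 ≈ -2.5424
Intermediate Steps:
b(f) = -121 (b(f) = -55 - 1*66 = -55 - 66 = -121)
b(191)/(-30098) + R/(-13765) = -121/(-30098) + 35051/(-13765) = -121*(-1/30098) + 35051*(-1/13765) = 121/30098 - 35051/13765 = -1053299433/414298970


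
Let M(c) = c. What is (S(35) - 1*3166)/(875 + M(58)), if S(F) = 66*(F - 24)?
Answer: -2440/933 ≈ -2.6152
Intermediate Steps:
S(F) = -1584 + 66*F (S(F) = 66*(-24 + F) = -1584 + 66*F)
(S(35) - 1*3166)/(875 + M(58)) = ((-1584 + 66*35) - 1*3166)/(875 + 58) = ((-1584 + 2310) - 3166)/933 = (726 - 3166)*(1/933) = -2440*1/933 = -2440/933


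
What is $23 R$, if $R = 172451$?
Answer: $3966373$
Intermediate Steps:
$23 R = 23 \cdot 172451 = 3966373$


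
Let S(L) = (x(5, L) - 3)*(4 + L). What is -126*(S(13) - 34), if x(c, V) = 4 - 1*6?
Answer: 14994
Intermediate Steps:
x(c, V) = -2 (x(c, V) = 4 - 6 = -2)
S(L) = -20 - 5*L (S(L) = (-2 - 3)*(4 + L) = -5*(4 + L) = -20 - 5*L)
-126*(S(13) - 34) = -126*((-20 - 5*13) - 34) = -126*((-20 - 65) - 34) = -126*(-85 - 34) = -126*(-119) = 14994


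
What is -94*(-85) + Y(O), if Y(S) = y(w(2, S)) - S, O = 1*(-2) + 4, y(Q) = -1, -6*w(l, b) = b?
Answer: 7987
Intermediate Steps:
w(l, b) = -b/6
O = 2 (O = -2 + 4 = 2)
Y(S) = -1 - S
-94*(-85) + Y(O) = -94*(-85) + (-1 - 1*2) = 7990 + (-1 - 2) = 7990 - 3 = 7987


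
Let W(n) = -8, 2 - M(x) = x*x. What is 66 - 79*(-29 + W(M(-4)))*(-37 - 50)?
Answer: -254235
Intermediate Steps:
M(x) = 2 - x² (M(x) = 2 - x*x = 2 - x²)
66 - 79*(-29 + W(M(-4)))*(-37 - 50) = 66 - 79*(-29 - 8)*(-37 - 50) = 66 - (-2923)*(-87) = 66 - 79*3219 = 66 - 254301 = -254235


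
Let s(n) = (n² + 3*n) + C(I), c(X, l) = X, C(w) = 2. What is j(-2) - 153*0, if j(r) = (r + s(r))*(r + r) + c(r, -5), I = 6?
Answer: 6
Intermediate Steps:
s(n) = 2 + n² + 3*n (s(n) = (n² + 3*n) + 2 = 2 + n² + 3*n)
j(r) = r + 2*r*(2 + r² + 4*r) (j(r) = (r + (2 + r² + 3*r))*(r + r) + r = (2 + r² + 4*r)*(2*r) + r = 2*r*(2 + r² + 4*r) + r = r + 2*r*(2 + r² + 4*r))
j(-2) - 153*0 = -2*(5 + 2*(-2)² + 8*(-2)) - 153*0 = -2*(5 + 2*4 - 16) + 0 = -2*(5 + 8 - 16) + 0 = -2*(-3) + 0 = 6 + 0 = 6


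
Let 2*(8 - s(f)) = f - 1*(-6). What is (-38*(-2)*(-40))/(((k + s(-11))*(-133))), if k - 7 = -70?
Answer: -64/147 ≈ -0.43537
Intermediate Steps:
k = -63 (k = 7 - 70 = -63)
s(f) = 5 - f/2 (s(f) = 8 - (f - 1*(-6))/2 = 8 - (f + 6)/2 = 8 - (6 + f)/2 = 8 + (-3 - f/2) = 5 - f/2)
(-38*(-2)*(-40))/(((k + s(-11))*(-133))) = (-38*(-2)*(-40))/(((-63 + (5 - ½*(-11)))*(-133))) = (76*(-40))/(((-63 + (5 + 11/2))*(-133))) = -3040*(-1/(133*(-63 + 21/2))) = -3040/((-105/2*(-133))) = -3040/13965/2 = -3040*2/13965 = -64/147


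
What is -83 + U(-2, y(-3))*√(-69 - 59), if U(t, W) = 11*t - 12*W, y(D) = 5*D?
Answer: -83 + 1264*I*√2 ≈ -83.0 + 1787.6*I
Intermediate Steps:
U(t, W) = -12*W + 11*t
-83 + U(-2, y(-3))*√(-69 - 59) = -83 + (-60*(-3) + 11*(-2))*√(-69 - 59) = -83 + (-12*(-15) - 22)*√(-128) = -83 + (180 - 22)*(8*I*√2) = -83 + 158*(8*I*√2) = -83 + 1264*I*√2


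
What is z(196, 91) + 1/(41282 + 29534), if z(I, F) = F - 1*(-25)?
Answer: 8214657/70816 ≈ 116.00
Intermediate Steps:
z(I, F) = 25 + F (z(I, F) = F + 25 = 25 + F)
z(196, 91) + 1/(41282 + 29534) = (25 + 91) + 1/(41282 + 29534) = 116 + 1/70816 = 8214657/70816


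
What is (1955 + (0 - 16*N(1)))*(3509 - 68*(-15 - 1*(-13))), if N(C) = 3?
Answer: 6951015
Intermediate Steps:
(1955 + (0 - 16*N(1)))*(3509 - 68*(-15 - 1*(-13))) = (1955 + (0 - 16*3))*(3509 - 68*(-15 - 1*(-13))) = (1955 + (0 - 48))*(3509 - 68*(-15 + 13)) = (1955 - 48)*(3509 - 68*(-2)) = 1907*(3509 + 136) = 1907*3645 = 6951015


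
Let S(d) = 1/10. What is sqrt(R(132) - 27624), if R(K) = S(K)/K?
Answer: I*sqrt(12033014070)/660 ≈ 166.2*I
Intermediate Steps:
S(d) = 1/10
R(K) = 1/(10*K)
sqrt(R(132) - 27624) = sqrt((1/10)/132 - 27624) = sqrt((1/10)*(1/132) - 27624) = sqrt(1/1320 - 27624) = sqrt(-36463679/1320) = I*sqrt(12033014070)/660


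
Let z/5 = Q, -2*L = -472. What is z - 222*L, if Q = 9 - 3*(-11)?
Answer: -52182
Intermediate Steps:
L = 236 (L = -½*(-472) = 236)
Q = 42 (Q = 9 + 33 = 42)
z = 210 (z = 5*42 = 210)
z - 222*L = 210 - 222*236 = 210 - 52392 = -52182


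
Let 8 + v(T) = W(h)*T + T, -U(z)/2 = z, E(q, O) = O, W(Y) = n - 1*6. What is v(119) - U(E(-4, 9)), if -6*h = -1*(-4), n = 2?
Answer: -347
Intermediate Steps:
h = -⅔ (h = -(-1)*(-4)/6 = -⅙*4 = -⅔ ≈ -0.66667)
W(Y) = -4 (W(Y) = 2 - 1*6 = 2 - 6 = -4)
U(z) = -2*z
v(T) = -8 - 3*T (v(T) = -8 + (-4*T + T) = -8 - 3*T)
v(119) - U(E(-4, 9)) = (-8 - 3*119) - (-2)*9 = (-8 - 357) - 1*(-18) = -365 + 18 = -347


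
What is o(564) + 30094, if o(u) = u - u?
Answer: 30094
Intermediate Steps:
o(u) = 0
o(564) + 30094 = 0 + 30094 = 30094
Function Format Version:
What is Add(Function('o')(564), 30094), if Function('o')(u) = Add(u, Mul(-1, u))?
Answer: 30094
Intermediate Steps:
Function('o')(u) = 0
Add(Function('o')(564), 30094) = Add(0, 30094) = 30094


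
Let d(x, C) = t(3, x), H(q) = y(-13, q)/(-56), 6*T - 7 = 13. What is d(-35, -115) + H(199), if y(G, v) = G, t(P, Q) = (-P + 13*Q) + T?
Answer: -76345/168 ≈ -454.43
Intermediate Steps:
T = 10/3 (T = 7/6 + (1/6)*13 = 7/6 + 13/6 = 10/3 ≈ 3.3333)
t(P, Q) = 10/3 - P + 13*Q (t(P, Q) = (-P + 13*Q) + 10/3 = 10/3 - P + 13*Q)
H(q) = 13/56 (H(q) = -13/(-56) = -13*(-1/56) = 13/56)
d(x, C) = 1/3 + 13*x (d(x, C) = 10/3 - 1*3 + 13*x = 10/3 - 3 + 13*x = 1/3 + 13*x)
d(-35, -115) + H(199) = (1/3 + 13*(-35)) + 13/56 = (1/3 - 455) + 13/56 = -1364/3 + 13/56 = -76345/168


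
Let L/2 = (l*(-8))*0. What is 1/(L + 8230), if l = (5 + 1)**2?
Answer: 1/8230 ≈ 0.00012151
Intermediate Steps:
l = 36 (l = 6**2 = 36)
L = 0 (L = 2*((36*(-8))*0) = 2*(-288*0) = 2*0 = 0)
1/(L + 8230) = 1/(0 + 8230) = 1/8230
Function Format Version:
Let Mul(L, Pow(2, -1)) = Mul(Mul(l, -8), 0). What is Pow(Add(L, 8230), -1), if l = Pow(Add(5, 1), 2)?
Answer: Rational(1, 8230) ≈ 0.00012151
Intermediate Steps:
l = 36 (l = Pow(6, 2) = 36)
L = 0 (L = Mul(2, Mul(Mul(36, -8), 0)) = Mul(2, Mul(-288, 0)) = Mul(2, 0) = 0)
Pow(Add(L, 8230), -1) = Pow(Add(0, 8230), -1) = Pow(8230, -1) = Rational(1, 8230)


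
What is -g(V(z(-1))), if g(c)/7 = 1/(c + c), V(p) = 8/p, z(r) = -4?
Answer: 7/4 ≈ 1.7500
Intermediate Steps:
g(c) = 7/(2*c) (g(c) = 7/(c + c) = 7/((2*c)) = 7*(1/(2*c)) = 7/(2*c))
-g(V(z(-1))) = -7/(2*(8/(-4))) = -7/(2*(8*(-¼))) = -7/(2*(-2)) = -7*(-1)/(2*2) = -1*(-7/4) = 7/4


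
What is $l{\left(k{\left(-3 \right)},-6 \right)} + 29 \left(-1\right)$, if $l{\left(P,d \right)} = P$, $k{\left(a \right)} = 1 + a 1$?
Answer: $-31$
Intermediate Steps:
$k{\left(a \right)} = 1 + a$
$l{\left(k{\left(-3 \right)},-6 \right)} + 29 \left(-1\right) = \left(1 - 3\right) + 29 \left(-1\right) = -2 - 29 = -31$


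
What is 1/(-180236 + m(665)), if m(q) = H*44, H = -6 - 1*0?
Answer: -1/180500 ≈ -5.5402e-6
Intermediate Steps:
H = -6 (H = -6 + 0 = -6)
m(q) = -264 (m(q) = -6*44 = -264)
1/(-180236 + m(665)) = 1/(-180236 - 264) = 1/(-180500) = -1/180500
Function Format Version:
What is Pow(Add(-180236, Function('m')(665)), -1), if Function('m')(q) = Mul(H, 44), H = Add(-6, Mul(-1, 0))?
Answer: Rational(-1, 180500) ≈ -5.5402e-6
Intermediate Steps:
H = -6 (H = Add(-6, 0) = -6)
Function('m')(q) = -264 (Function('m')(q) = Mul(-6, 44) = -264)
Pow(Add(-180236, Function('m')(665)), -1) = Pow(Add(-180236, -264), -1) = Pow(-180500, -1) = Rational(-1, 180500)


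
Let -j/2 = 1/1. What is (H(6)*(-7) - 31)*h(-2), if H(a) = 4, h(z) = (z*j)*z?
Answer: 472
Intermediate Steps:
j = -2 (j = -2/1 = -2*1 = -2)
h(z) = -2*z² (h(z) = (z*(-2))*z = (-2*z)*z = -2*z²)
(H(6)*(-7) - 31)*h(-2) = (4*(-7) - 31)*(-2*(-2)²) = (-28 - 31)*(-2*4) = -59*(-8) = 472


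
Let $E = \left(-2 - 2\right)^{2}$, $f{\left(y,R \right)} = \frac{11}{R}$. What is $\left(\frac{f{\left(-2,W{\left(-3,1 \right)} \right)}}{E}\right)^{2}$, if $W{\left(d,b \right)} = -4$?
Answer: $\frac{121}{4096} \approx 0.029541$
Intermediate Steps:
$E = 16$ ($E = \left(-4\right)^{2} = 16$)
$\left(\frac{f{\left(-2,W{\left(-3,1 \right)} \right)}}{E}\right)^{2} = \left(\frac{11 \frac{1}{-4}}{16}\right)^{2} = \left(11 \left(- \frac{1}{4}\right) \frac{1}{16}\right)^{2} = \left(\left(- \frac{11}{4}\right) \frac{1}{16}\right)^{2} = \left(- \frac{11}{64}\right)^{2} = \frac{121}{4096}$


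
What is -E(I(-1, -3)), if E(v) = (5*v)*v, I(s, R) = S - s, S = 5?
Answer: -180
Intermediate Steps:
I(s, R) = 5 - s
E(v) = 5*v²
-E(I(-1, -3)) = -5*(5 - 1*(-1))² = -5*(5 + 1)² = -5*6² = -5*36 = -1*180 = -180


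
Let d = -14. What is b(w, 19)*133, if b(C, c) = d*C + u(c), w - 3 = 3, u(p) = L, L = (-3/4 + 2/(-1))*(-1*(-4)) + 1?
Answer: -12502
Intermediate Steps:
L = -10 (L = (-3*¼ + 2*(-1))*4 + 1 = (-¾ - 2)*4 + 1 = -11/4*4 + 1 = -11 + 1 = -10)
u(p) = -10
w = 6 (w = 3 + 3 = 6)
b(C, c) = -10 - 14*C (b(C, c) = -14*C - 10 = -10 - 14*C)
b(w, 19)*133 = (-10 - 14*6)*133 = (-10 - 84)*133 = -94*133 = -12502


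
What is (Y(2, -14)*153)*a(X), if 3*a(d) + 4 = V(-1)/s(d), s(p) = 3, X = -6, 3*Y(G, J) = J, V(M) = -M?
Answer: 2618/3 ≈ 872.67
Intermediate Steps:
Y(G, J) = J/3
a(d) = -11/9 (a(d) = -4/3 + (-1*(-1)/3)/3 = -4/3 + (1*(⅓))/3 = -4/3 + (⅓)*(⅓) = -4/3 + ⅑ = -11/9)
(Y(2, -14)*153)*a(X) = (((⅓)*(-14))*153)*(-11/9) = -14/3*153*(-11/9) = -714*(-11/9) = 2618/3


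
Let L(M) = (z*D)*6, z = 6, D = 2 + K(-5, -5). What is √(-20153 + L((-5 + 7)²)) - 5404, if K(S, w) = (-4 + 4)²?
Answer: -5404 + I*√20081 ≈ -5404.0 + 141.71*I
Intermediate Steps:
K(S, w) = 0 (K(S, w) = 0² = 0)
D = 2 (D = 2 + 0 = 2)
L(M) = 72 (L(M) = (6*2)*6 = 12*6 = 72)
√(-20153 + L((-5 + 7)²)) - 5404 = √(-20153 + 72) - 5404 = √(-20081) - 5404 = I*√20081 - 5404 = -5404 + I*√20081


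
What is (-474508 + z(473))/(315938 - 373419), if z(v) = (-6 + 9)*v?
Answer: 473089/57481 ≈ 8.2303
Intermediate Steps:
z(v) = 3*v
(-474508 + z(473))/(315938 - 373419) = (-474508 + 3*473)/(315938 - 373419) = (-474508 + 1419)/(-57481) = -473089*(-1/57481) = 473089/57481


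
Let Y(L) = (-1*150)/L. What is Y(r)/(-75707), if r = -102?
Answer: -25/1287019 ≈ -1.9425e-5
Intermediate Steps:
Y(L) = -150/L
Y(r)/(-75707) = -150/(-102)/(-75707) = -150*(-1/102)*(-1/75707) = (25/17)*(-1/75707) = -25/1287019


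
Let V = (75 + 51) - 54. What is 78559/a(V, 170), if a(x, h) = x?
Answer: 78559/72 ≈ 1091.1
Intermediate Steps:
V = 72 (V = 126 - 54 = 72)
78559/a(V, 170) = 78559/72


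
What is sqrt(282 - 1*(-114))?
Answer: 6*sqrt(11) ≈ 19.900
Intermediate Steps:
sqrt(282 - 1*(-114)) = sqrt(282 + 114) = sqrt(396) = 6*sqrt(11)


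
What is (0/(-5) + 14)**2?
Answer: 196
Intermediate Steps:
(0/(-5) + 14)**2 = (0*(-1/5) + 14)**2 = (0 + 14)**2 = 14**2 = 196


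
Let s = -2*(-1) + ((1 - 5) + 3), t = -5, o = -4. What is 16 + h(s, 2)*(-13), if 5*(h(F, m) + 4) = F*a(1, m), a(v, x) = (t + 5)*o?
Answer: 68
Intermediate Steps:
s = 1 (s = 2 + (-4 + 3) = 2 - 1 = 1)
a(v, x) = 0 (a(v, x) = (-5 + 5)*(-4) = 0*(-4) = 0)
h(F, m) = -4 (h(F, m) = -4 + (F*0)/5 = -4 + (⅕)*0 = -4 + 0 = -4)
16 + h(s, 2)*(-13) = 16 - 4*(-13) = 16 + 52 = 68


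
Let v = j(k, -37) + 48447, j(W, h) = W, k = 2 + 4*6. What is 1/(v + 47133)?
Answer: 1/95606 ≈ 1.0460e-5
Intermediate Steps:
k = 26 (k = 2 + 24 = 26)
v = 48473 (v = 26 + 48447 = 48473)
1/(v + 47133) = 1/(48473 + 47133) = 1/95606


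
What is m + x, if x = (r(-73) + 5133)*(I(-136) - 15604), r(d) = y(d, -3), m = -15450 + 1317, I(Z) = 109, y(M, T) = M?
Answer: -78418833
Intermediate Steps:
m = -14133
r(d) = d
x = -78404700 (x = (-73 + 5133)*(109 - 15604) = 5060*(-15495) = -78404700)
m + x = -14133 - 78404700 = -78418833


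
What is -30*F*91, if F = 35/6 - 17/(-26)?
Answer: -17710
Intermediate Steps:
F = 253/39 (F = 35*(1/6) - 17*(-1/26) = 35/6 + 17/26 = 253/39 ≈ 6.4872)
-30*F*91 = -30*253/39*91 = -2530/13*91 = -17710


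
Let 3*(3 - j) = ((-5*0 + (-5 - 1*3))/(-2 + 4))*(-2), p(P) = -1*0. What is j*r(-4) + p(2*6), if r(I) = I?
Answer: -4/3 ≈ -1.3333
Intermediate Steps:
p(P) = 0
j = ⅓ (j = 3 - (-5*0 + (-5 - 1*3))/(-2 + 4)*(-2)/3 = 3 - (0 + (-5 - 3))/2*(-2)/3 = 3 - (0 - 8)*(½)*(-2)/3 = 3 - (-8*½)*(-2)/3 = 3 - (-4)*(-2)/3 = 3 - ⅓*8 = 3 - 8/3 = ⅓ ≈ 0.33333)
j*r(-4) + p(2*6) = (⅓)*(-4) + 0 = -4/3 + 0 = -4/3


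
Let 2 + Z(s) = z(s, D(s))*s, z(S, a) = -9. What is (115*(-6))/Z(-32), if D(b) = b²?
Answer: -345/143 ≈ -2.4126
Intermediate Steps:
Z(s) = -2 - 9*s
(115*(-6))/Z(-32) = (115*(-6))/(-2 - 9*(-32)) = -690/(-2 + 288) = -690/286 = -690*1/286 = -345/143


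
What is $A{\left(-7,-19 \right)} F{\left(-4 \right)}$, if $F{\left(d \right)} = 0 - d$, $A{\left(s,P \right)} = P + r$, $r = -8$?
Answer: $-108$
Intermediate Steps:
$A{\left(s,P \right)} = -8 + P$ ($A{\left(s,P \right)} = P - 8 = -8 + P$)
$F{\left(d \right)} = - d$
$A{\left(-7,-19 \right)} F{\left(-4 \right)} = \left(-8 - 19\right) \left(\left(-1\right) \left(-4\right)\right) = \left(-27\right) 4 = -108$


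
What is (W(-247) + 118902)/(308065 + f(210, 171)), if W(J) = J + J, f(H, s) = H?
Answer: 6232/16225 ≈ 0.38410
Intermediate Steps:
W(J) = 2*J
(W(-247) + 118902)/(308065 + f(210, 171)) = (2*(-247) + 118902)/(308065 + 210) = (-494 + 118902)/308275 = 118408*(1/308275) = 6232/16225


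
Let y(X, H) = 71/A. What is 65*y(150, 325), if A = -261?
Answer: -4615/261 ≈ -17.682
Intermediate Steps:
y(X, H) = -71/261 (y(X, H) = 71/(-261) = 71*(-1/261) = -71/261)
65*y(150, 325) = 65*(-71/261) = -4615/261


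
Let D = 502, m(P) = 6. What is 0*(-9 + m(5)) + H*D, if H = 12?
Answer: 6024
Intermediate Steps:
0*(-9 + m(5)) + H*D = 0*(-9 + 6) + 12*502 = 0*(-3) + 6024 = 0 + 6024 = 6024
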